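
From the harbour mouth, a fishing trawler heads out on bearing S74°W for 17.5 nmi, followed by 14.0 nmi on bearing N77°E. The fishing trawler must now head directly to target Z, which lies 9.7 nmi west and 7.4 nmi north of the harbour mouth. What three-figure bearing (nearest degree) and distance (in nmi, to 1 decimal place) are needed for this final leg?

Leg 1 (S74°W, 17.5 nmi): east 17.5 sin 254° = -16.82, north 17.5 cos 254° = -4.82
Leg 2 (N77°E, 14.0 nmi): east 14.0 sin 77° = 13.64, north 14.0 cos 77° = 3.15
Current position: (-3.18, -1.67). Target: (-9.7, 7.4). Remaining: Δeast = -6.52, Δnorth = 9.07.
Bearing = atan2(-6.52, 9.07) mod 360° = 324.31°; distance = √((-6.52)² + (9.07)²) = 11.173 nmi.

324°, 11.2 nmi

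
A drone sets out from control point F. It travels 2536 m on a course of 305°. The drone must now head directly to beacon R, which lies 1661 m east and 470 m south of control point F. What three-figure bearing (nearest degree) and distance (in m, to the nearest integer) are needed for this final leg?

117°, 4205 m

Leg 1 (305°, 2536 m): east 2536 sin 305° = -2077.37, north 2536 cos 305° = 1454.59
Current position: (-2077.37, 1454.59). Target: (1661, -470). Remaining: Δeast = 3738.37, Δnorth = -1924.59.
Bearing = atan2(3738.37, -1924.59) mod 360° = 117.24°; distance = √((3738.37)² + (-1924.59)²) = 4204.694 m.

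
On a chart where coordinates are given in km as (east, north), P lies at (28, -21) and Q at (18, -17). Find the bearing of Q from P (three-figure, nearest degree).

Δeast = 18 − 28 = -10.00; Δnorth = -17 − -21 = 4.00.
Bearing = atan2(Δeast, Δnorth) mod 360° = 291.80° ≈ 292°.

292°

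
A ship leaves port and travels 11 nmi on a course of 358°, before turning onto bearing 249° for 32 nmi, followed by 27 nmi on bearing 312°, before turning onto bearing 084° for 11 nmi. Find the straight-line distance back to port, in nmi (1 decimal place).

Leg 1 (358°, 11 nmi): east 11 sin 358° = -0.38, north 11 cos 358° = 10.99
Leg 2 (249°, 32 nmi): east 32 sin 249° = -29.87, north 32 cos 249° = -11.47
Leg 3 (312°, 27 nmi): east 27 sin 312° = -20.06, north 27 cos 312° = 18.07
Leg 4 (084°, 11 nmi): east 11 sin 84° = 10.94, north 11 cos 84° = 1.15
Net: -39.38 east, 18.74 north. Distance = √((-39.38)² + (18.74)²) = 43.616 nmi.

43.6 nmi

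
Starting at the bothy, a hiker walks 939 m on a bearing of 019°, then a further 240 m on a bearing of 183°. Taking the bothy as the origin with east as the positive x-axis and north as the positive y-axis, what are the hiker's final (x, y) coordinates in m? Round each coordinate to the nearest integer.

(293, 648)

Leg 1 (019°, 939 m): east 939 sin 19° = 305.71, north 939 cos 19° = 887.84
Leg 2 (183°, 240 m): east 240 sin 183° = -12.56, north 240 cos 183° = -239.67
Summing: 293.15 m east, 648.17 m north → (293, 648).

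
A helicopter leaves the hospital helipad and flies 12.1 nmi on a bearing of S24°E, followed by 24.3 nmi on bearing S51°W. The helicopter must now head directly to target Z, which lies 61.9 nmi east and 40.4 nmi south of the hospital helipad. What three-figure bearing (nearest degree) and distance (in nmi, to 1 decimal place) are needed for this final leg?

100°, 77.2 nmi

Leg 1 (S24°E, 12.1 nmi): east 12.1 sin 156° = 4.92, north 12.1 cos 156° = -11.05
Leg 2 (S51°W, 24.3 nmi): east 24.3 sin 231° = -18.88, north 24.3 cos 231° = -15.29
Current position: (-13.96, -26.35). Target: (61.9, -40.4). Remaining: Δeast = 75.86, Δnorth = -14.05.
Bearing = atan2(75.86, -14.05) mod 360° = 100.50°; distance = √((75.86)² + (-14.05)²) = 77.154 nmi.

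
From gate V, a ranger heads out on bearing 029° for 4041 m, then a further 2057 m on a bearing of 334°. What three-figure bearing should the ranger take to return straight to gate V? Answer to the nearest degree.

Leg 1 (029°, 4041 m): east 4041 sin 29° = 1959.12, north 4041 cos 29° = 3534.34
Leg 2 (334°, 2057 m): east 2057 sin 334° = -901.73, north 2057 cos 334° = 1848.82
Net displacement: 1057.39 east, 5383.16 north. Direction back to start is (-1057.39, -5383.16): bearing = atan2(-1057.39, -5383.16) mod 360° = 191.11° ≈ 191°.

191°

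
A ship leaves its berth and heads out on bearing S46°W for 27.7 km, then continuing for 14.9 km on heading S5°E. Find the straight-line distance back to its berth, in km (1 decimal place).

Leg 1 (S46°W, 27.7 km): east 27.7 sin 226° = -19.93, north 27.7 cos 226° = -19.24
Leg 2 (S5°E, 14.9 km): east 14.9 sin 175° = 1.30, north 14.9 cos 175° = -14.84
Net: -18.63 east, -34.09 north. Distance = √((-18.63)² + (-34.09)²) = 38.843 km.

38.8 km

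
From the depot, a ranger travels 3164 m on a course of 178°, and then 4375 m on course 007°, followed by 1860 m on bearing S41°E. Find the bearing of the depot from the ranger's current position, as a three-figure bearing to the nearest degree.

277°

Leg 1 (178°, 3164 m): east 3164 sin 178° = 110.42, north 3164 cos 178° = -3162.07
Leg 2 (007°, 4375 m): east 4375 sin 7° = 533.18, north 4375 cos 7° = 4342.39
Leg 3 (S41°E, 1860 m): east 1860 sin 139° = 1220.27, north 1860 cos 139° = -1403.76
Net displacement: 1863.87 east, -223.44 north. Direction back to start is (-1863.87, 223.44): bearing = atan2(-1863.87, 223.44) mod 360° = 276.84° ≈ 277°.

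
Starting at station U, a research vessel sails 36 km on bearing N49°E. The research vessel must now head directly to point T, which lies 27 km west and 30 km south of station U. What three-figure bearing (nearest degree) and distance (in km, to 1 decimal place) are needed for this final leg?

225°, 76.2 km

Leg 1 (N49°E, 36 km): east 36 sin 49° = 27.17, north 36 cos 49° = 23.62
Current position: (27.17, 23.62). Target: (-27, -30). Remaining: Δeast = -54.17, Δnorth = -53.62.
Bearing = atan2(-54.17, -53.62) mod 360° = 225.29°; distance = √((-54.17)² + (-53.62)²) = 76.218 km.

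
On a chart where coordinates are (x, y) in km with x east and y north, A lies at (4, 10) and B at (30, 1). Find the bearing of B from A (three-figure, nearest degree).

109°

Δeast = 30 − 4 = 26.00; Δnorth = 1 − 10 = -9.00.
Bearing = atan2(Δeast, Δnorth) mod 360° = 109.09° ≈ 109°.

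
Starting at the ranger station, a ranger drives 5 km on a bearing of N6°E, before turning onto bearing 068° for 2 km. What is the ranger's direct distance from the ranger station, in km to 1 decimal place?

Leg 1 (N6°E, 5 km): east 5 sin 6° = 0.52, north 5 cos 6° = 4.97
Leg 2 (068°, 2 km): east 2 sin 68° = 1.85, north 2 cos 68° = 0.75
Net: 2.38 east, 5.72 north. Distance = √((2.38)² + (5.72)²) = 6.196 km.

6.2 km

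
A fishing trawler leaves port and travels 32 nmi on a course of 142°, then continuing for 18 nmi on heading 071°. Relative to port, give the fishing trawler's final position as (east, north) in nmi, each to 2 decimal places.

Leg 1 (142°, 32 nmi): east 32 sin 142° = 19.70, north 32 cos 142° = -25.22
Leg 2 (071°, 18 nmi): east 18 sin 71° = 17.02, north 18 cos 71° = 5.86
Summing: 36.72 nmi east, -19.36 nmi north → (36.72, -19.36).

(36.72, -19.36)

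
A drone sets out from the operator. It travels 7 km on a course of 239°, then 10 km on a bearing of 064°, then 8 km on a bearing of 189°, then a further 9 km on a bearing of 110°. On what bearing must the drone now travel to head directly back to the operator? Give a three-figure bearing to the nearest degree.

Leg 1 (239°, 7 km): east 7 sin 239° = -6.00, north 7 cos 239° = -3.61
Leg 2 (064°, 10 km): east 10 sin 64° = 8.99, north 10 cos 64° = 4.38
Leg 3 (189°, 8 km): east 8 sin 189° = -1.25, north 8 cos 189° = -7.90
Leg 4 (110°, 9 km): east 9 sin 110° = 8.46, north 9 cos 110° = -3.08
Net displacement: 10.19 east, -10.20 north. Direction back to start is (-10.19, 10.20): bearing = atan2(-10.19, 10.20) mod 360° = 315.02° ≈ 315°.

315°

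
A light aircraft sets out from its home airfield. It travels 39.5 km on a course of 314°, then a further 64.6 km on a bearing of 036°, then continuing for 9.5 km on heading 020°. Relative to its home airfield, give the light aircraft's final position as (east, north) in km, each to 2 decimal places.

(12.81, 88.63)

Leg 1 (314°, 39.5 km): east 39.5 sin 314° = -28.41, north 39.5 cos 314° = 27.44
Leg 2 (036°, 64.6 km): east 64.6 sin 36° = 37.97, north 64.6 cos 36° = 52.26
Leg 3 (020°, 9.5 km): east 9.5 sin 20° = 3.25, north 9.5 cos 20° = 8.93
Summing: 12.81 km east, 88.63 km north → (12.81, 88.63).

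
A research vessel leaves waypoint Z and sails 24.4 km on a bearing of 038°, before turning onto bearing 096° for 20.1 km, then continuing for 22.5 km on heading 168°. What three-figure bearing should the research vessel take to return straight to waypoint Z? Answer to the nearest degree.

Leg 1 (038°, 24.4 km): east 24.4 sin 38° = 15.02, north 24.4 cos 38° = 19.23
Leg 2 (096°, 20.1 km): east 20.1 sin 96° = 19.99, north 20.1 cos 96° = -2.10
Leg 3 (168°, 22.5 km): east 22.5 sin 168° = 4.68, north 22.5 cos 168° = -22.01
Net displacement: 39.69 east, -4.88 north. Direction back to start is (-39.69, 4.88): bearing = atan2(-39.69, 4.88) mod 360° = 277.01° ≈ 277°.

277°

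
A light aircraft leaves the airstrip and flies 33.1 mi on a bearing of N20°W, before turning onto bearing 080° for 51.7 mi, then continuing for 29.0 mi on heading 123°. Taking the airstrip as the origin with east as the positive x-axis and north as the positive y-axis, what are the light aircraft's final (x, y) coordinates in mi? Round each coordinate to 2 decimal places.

Leg 1 (N20°W, 33.1 mi): east 33.1 sin 340° = -11.32, north 33.1 cos 340° = 31.10
Leg 2 (080°, 51.7 mi): east 51.7 sin 80° = 50.91, north 51.7 cos 80° = 8.98
Leg 3 (123°, 29.0 mi): east 29.0 sin 123° = 24.32, north 29.0 cos 123° = -15.79
Summing: 63.92 mi east, 24.29 mi north → (63.92, 24.29).

(63.92, 24.29)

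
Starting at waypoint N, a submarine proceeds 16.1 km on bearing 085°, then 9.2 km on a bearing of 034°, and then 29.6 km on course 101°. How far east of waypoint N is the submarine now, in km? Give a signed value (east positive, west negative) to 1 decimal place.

Leg 1 (085°, 16.1 km): east 16.1 sin 85° = 16.04, north 16.1 cos 85° = 1.40
Leg 2 (034°, 9.2 km): east 9.2 sin 34° = 5.14, north 9.2 cos 34° = 7.63
Leg 3 (101°, 29.6 km): east 29.6 sin 101° = 29.06, north 29.6 cos 101° = -5.65
Net east component: 50.24 km.

50.2 km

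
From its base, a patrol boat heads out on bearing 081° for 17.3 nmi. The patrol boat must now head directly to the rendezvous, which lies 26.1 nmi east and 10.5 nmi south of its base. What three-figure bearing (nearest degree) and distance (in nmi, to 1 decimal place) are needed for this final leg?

146°, 16.0 nmi

Leg 1 (081°, 17.3 nmi): east 17.3 sin 81° = 17.09, north 17.3 cos 81° = 2.71
Current position: (17.09, 2.71). Target: (26.1, -10.5). Remaining: Δeast = 9.01, Δnorth = -13.21.
Bearing = atan2(9.01, -13.21) mod 360° = 145.69°; distance = √((9.01)² + (-13.21)²) = 15.989 nmi.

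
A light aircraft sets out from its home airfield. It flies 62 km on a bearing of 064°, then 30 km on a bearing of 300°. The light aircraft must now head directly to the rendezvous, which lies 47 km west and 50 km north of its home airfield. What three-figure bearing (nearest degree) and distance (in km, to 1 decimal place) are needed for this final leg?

Leg 1 (064°, 62 km): east 62 sin 64° = 55.73, north 62 cos 64° = 27.18
Leg 2 (300°, 30 km): east 30 sin 300° = -25.98, north 30 cos 300° = 15.00
Current position: (29.74, 42.18). Target: (-47, 50). Remaining: Δeast = -76.74, Δnorth = 7.82.
Bearing = atan2(-76.74, 7.82) mod 360° = 275.82°; distance = √((-76.74)² + (7.82)²) = 77.142 km.

276°, 77.1 km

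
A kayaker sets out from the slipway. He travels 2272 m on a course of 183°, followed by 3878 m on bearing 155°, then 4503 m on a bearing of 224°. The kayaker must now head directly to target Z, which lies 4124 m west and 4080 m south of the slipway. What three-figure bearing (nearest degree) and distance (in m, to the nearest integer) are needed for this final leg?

Leg 1 (183°, 2272 m): east 2272 sin 183° = -118.91, north 2272 cos 183° = -2268.89
Leg 2 (155°, 3878 m): east 3878 sin 155° = 1638.91, north 3878 cos 155° = -3514.66
Leg 3 (224°, 4503 m): east 4503 sin 224° = -3128.05, north 4503 cos 224° = -3239.19
Current position: (-1608.04, -9022.74). Target: (-4124, -4080). Remaining: Δeast = -2515.96, Δnorth = 4942.74.
Bearing = atan2(-2515.96, 4942.74) mod 360° = 333.02°; distance = √((-2515.96)² + (4942.74)²) = 5546.231 m.

333°, 5546 m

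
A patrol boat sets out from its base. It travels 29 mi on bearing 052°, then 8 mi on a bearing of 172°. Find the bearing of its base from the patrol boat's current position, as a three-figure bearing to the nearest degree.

Leg 1 (052°, 29 mi): east 29 sin 52° = 22.85, north 29 cos 52° = 17.85
Leg 2 (172°, 8 mi): east 8 sin 172° = 1.11, north 8 cos 172° = -7.92
Net displacement: 23.97 east, 9.93 north. Direction back to start is (-23.97, -9.93): bearing = atan2(-23.97, -9.93) mod 360° = 247.49° ≈ 247°.

247°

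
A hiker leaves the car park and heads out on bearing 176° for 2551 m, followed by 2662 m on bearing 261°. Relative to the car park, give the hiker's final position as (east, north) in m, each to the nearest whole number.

(-2451, -2961)

Leg 1 (176°, 2551 m): east 2551 sin 176° = 177.95, north 2551 cos 176° = -2544.79
Leg 2 (261°, 2662 m): east 2662 sin 261° = -2629.23, north 2662 cos 261° = -416.43
Summing: -2451.28 m east, -2961.21 m north → (-2451, -2961).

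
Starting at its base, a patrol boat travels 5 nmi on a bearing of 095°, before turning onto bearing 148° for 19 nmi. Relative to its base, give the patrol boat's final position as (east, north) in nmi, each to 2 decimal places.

Leg 1 (095°, 5 nmi): east 5 sin 95° = 4.98, north 5 cos 95° = -0.44
Leg 2 (148°, 19 nmi): east 19 sin 148° = 10.07, north 19 cos 148° = -16.11
Summing: 15.05 nmi east, -16.55 nmi north → (15.05, -16.55).

(15.05, -16.55)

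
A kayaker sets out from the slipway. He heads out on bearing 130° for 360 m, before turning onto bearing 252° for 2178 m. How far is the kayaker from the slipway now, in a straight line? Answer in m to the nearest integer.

Leg 1 (130°, 360 m): east 360 sin 130° = 275.78, north 360 cos 130° = -231.40
Leg 2 (252°, 2178 m): east 2178 sin 252° = -2071.40, north 2178 cos 252° = -673.04
Net: -1795.63 east, -904.44 north. Distance = √((-1795.63)² + (-904.44)²) = 2010.544 m.

2011 m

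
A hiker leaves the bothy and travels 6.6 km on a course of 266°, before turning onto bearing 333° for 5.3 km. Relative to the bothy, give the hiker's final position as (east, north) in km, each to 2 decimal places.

Leg 1 (266°, 6.6 km): east 6.6 sin 266° = -6.58, north 6.6 cos 266° = -0.46
Leg 2 (333°, 5.3 km): east 5.3 sin 333° = -2.41, north 5.3 cos 333° = 4.72
Summing: -8.99 km east, 4.26 km north → (-8.99, 4.26).

(-8.99, 4.26)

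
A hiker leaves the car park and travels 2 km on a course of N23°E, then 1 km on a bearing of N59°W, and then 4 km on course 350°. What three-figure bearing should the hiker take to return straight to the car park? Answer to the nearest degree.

Leg 1 (N23°E, 2 km): east 2 sin 23° = 0.78, north 2 cos 23° = 1.84
Leg 2 (N59°W, 1 km): east 1 sin 301° = -0.86, north 1 cos 301° = 0.52
Leg 3 (350°, 4 km): east 4 sin 350° = -0.69, north 4 cos 350° = 3.94
Net displacement: -0.77 east, 6.30 north. Direction back to start is (0.77, -6.30): bearing = atan2(0.77, -6.30) mod 360° = 173.02° ≈ 173°.

173°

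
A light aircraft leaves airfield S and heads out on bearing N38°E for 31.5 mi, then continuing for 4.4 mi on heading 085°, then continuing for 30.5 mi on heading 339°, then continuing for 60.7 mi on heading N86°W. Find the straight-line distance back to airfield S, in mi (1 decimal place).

Leg 1 (N38°E, 31.5 mi): east 31.5 sin 38° = 19.39, north 31.5 cos 38° = 24.82
Leg 2 (085°, 4.4 mi): east 4.4 sin 85° = 4.38, north 4.4 cos 85° = 0.38
Leg 3 (339°, 30.5 mi): east 30.5 sin 339° = -10.93, north 30.5 cos 339° = 28.47
Leg 4 (N86°W, 60.7 mi): east 60.7 sin 274° = -60.55, north 60.7 cos 274° = 4.23
Net: -47.71 east, 57.91 north. Distance = √((-47.71)² + (57.91)²) = 75.033 mi.

75.0 mi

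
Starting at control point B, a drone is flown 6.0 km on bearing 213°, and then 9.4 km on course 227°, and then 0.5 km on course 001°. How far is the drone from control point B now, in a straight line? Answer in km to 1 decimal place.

14.9 km

Leg 1 (213°, 6.0 km): east 6.0 sin 213° = -3.27, north 6.0 cos 213° = -5.03
Leg 2 (227°, 9.4 km): east 9.4 sin 227° = -6.87, north 9.4 cos 227° = -6.41
Leg 3 (001°, 0.5 km): east 0.5 sin 1° = 0.01, north 0.5 cos 1° = 0.50
Net: -10.13 east, -10.94 north. Distance = √((-10.13)² + (-10.94)²) = 14.914 km.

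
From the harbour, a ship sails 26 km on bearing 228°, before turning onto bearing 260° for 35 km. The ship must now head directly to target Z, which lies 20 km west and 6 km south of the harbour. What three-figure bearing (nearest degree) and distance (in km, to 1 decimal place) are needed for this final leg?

Leg 1 (228°, 26 km): east 26 sin 228° = -19.32, north 26 cos 228° = -17.40
Leg 2 (260°, 35 km): east 35 sin 260° = -34.47, north 35 cos 260° = -6.08
Current position: (-53.79, -23.48). Target: (-20, -6). Remaining: Δeast = 33.79, Δnorth = 17.48.
Bearing = atan2(33.79, 17.48) mod 360° = 62.65°; distance = √((33.79)² + (17.48)²) = 38.041 km.

063°, 38.0 km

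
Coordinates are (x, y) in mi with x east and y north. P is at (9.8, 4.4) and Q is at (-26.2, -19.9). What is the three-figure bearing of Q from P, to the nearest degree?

236°

Δeast = -26.2 − 9.8 = -36.00; Δnorth = -19.9 − 4.4 = -24.30.
Bearing = atan2(Δeast, Δnorth) mod 360° = 235.98° ≈ 236°.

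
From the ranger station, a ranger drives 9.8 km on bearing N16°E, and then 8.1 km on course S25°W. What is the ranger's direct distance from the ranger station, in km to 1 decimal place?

2.2 km

Leg 1 (N16°E, 9.8 km): east 9.8 sin 16° = 2.70, north 9.8 cos 16° = 9.42
Leg 2 (S25°W, 8.1 km): east 8.1 sin 205° = -3.42, north 8.1 cos 205° = -7.34
Net: -0.72 east, 2.08 north. Distance = √((-0.72)² + (2.08)²) = 2.201 km.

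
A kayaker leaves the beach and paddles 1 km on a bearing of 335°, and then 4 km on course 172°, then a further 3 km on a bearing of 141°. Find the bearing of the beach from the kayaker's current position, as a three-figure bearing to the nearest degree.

Leg 1 (335°, 1 km): east 1 sin 335° = -0.42, north 1 cos 335° = 0.91
Leg 2 (172°, 4 km): east 4 sin 172° = 0.56, north 4 cos 172° = -3.96
Leg 3 (141°, 3 km): east 3 sin 141° = 1.89, north 3 cos 141° = -2.33
Net displacement: 2.02 east, -5.39 north. Direction back to start is (-2.02, 5.39): bearing = atan2(-2.02, 5.39) mod 360° = 339.42° ≈ 339°.

339°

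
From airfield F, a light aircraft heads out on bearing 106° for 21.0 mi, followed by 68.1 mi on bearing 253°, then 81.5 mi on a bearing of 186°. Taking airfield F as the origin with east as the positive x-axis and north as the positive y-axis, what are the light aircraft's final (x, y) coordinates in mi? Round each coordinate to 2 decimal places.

(-53.46, -106.75)

Leg 1 (106°, 21.0 mi): east 21.0 sin 106° = 20.19, north 21.0 cos 106° = -5.79
Leg 2 (253°, 68.1 mi): east 68.1 sin 253° = -65.12, north 68.1 cos 253° = -19.91
Leg 3 (186°, 81.5 mi): east 81.5 sin 186° = -8.52, north 81.5 cos 186° = -81.05
Summing: -53.46 mi east, -106.75 mi north → (-53.46, -106.75).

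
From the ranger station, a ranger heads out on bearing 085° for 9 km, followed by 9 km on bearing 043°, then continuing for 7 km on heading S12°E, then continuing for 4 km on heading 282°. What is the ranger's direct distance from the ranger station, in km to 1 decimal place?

Leg 1 (085°, 9 km): east 9 sin 85° = 8.97, north 9 cos 85° = 0.78
Leg 2 (043°, 9 km): east 9 sin 43° = 6.14, north 9 cos 43° = 6.58
Leg 3 (S12°E, 7 km): east 7 sin 168° = 1.46, north 7 cos 168° = -6.85
Leg 4 (282°, 4 km): east 4 sin 282° = -3.91, north 4 cos 282° = 0.83
Net: 12.65 east, 1.35 north. Distance = √((12.65)² + (1.35)²) = 12.719 km.

12.7 km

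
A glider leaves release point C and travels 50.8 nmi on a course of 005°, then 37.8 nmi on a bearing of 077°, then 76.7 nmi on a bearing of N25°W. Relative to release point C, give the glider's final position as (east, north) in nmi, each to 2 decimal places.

Leg 1 (005°, 50.8 nmi): east 50.8 sin 5° = 4.43, north 50.8 cos 5° = 50.61
Leg 2 (077°, 37.8 nmi): east 37.8 sin 77° = 36.83, north 37.8 cos 77° = 8.50
Leg 3 (N25°W, 76.7 nmi): east 76.7 sin 335° = -32.41, north 76.7 cos 335° = 69.51
Summing: 8.84 nmi east, 128.62 nmi north → (8.84, 128.62).

(8.84, 128.62)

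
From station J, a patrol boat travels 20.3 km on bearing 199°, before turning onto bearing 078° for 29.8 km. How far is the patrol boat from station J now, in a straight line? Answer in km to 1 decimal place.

26.0 km

Leg 1 (199°, 20.3 km): east 20.3 sin 199° = -6.61, north 20.3 cos 199° = -19.19
Leg 2 (078°, 29.8 km): east 29.8 sin 78° = 29.15, north 29.8 cos 78° = 6.20
Net: 22.54 east, -13.00 north. Distance = √((22.54)² + (-13.00)²) = 26.019 km.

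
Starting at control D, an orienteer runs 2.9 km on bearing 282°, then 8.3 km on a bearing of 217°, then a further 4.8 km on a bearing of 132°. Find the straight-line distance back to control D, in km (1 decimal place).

Leg 1 (282°, 2.9 km): east 2.9 sin 282° = -2.84, north 2.9 cos 282° = 0.60
Leg 2 (217°, 8.3 km): east 8.3 sin 217° = -5.00, north 8.3 cos 217° = -6.63
Leg 3 (132°, 4.8 km): east 4.8 sin 132° = 3.57, north 4.8 cos 132° = -3.21
Net: -4.26 east, -9.24 north. Distance = √((-4.26)² + (-9.24)²) = 10.174 km.

10.2 km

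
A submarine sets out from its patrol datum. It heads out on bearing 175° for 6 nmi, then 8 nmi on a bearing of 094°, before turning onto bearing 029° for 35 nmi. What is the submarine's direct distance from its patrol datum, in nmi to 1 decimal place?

Leg 1 (175°, 6 nmi): east 6 sin 175° = 0.52, north 6 cos 175° = -5.98
Leg 2 (094°, 8 nmi): east 8 sin 94° = 7.98, north 8 cos 94° = -0.56
Leg 3 (029°, 35 nmi): east 35 sin 29° = 16.97, north 35 cos 29° = 30.61
Net: 25.47 east, 24.08 north. Distance = √((25.47)² + (24.08)²) = 35.050 nmi.

35.0 nmi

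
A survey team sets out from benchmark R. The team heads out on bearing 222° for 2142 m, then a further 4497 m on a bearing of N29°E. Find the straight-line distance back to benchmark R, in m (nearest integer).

Leg 1 (222°, 2142 m): east 2142 sin 222° = -1433.28, north 2142 cos 222° = -1591.82
Leg 2 (N29°E, 4497 m): east 4497 sin 29° = 2180.19, north 4497 cos 29° = 3933.16
Net: 746.91 east, 2341.35 north. Distance = √((746.91)² + (2341.35)²) = 2457.598 m.

2458 m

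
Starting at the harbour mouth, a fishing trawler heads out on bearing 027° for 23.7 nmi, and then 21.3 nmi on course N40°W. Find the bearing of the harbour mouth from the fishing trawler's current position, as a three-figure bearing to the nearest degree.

176°

Leg 1 (027°, 23.7 nmi): east 23.7 sin 27° = 10.76, north 23.7 cos 27° = 21.12
Leg 2 (N40°W, 21.3 nmi): east 21.3 sin 320° = -13.69, north 21.3 cos 320° = 16.32
Net displacement: -2.93 east, 37.43 north. Direction back to start is (2.93, -37.43): bearing = atan2(2.93, -37.43) mod 360° = 175.52° ≈ 176°.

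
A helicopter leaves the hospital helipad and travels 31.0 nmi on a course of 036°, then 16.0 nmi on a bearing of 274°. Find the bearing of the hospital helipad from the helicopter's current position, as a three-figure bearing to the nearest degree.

Leg 1 (036°, 31.0 nmi): east 31.0 sin 36° = 18.22, north 31.0 cos 36° = 25.08
Leg 2 (274°, 16.0 nmi): east 16.0 sin 274° = -15.96, north 16.0 cos 274° = 1.12
Net displacement: 2.26 east, 26.20 north. Direction back to start is (-2.26, -26.20): bearing = atan2(-2.26, -26.20) mod 360° = 184.93° ≈ 185°.

185°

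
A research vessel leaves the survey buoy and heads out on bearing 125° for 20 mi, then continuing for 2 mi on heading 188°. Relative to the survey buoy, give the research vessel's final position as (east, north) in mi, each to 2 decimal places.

Leg 1 (125°, 20 mi): east 20 sin 125° = 16.38, north 20 cos 125° = -11.47
Leg 2 (188°, 2 mi): east 2 sin 188° = -0.28, north 2 cos 188° = -1.98
Summing: 16.10 mi east, -13.45 mi north → (16.10, -13.45).

(16.10, -13.45)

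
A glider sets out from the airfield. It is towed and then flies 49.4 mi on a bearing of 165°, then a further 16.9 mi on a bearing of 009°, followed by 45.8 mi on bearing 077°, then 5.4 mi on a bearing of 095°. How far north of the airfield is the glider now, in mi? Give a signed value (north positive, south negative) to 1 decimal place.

Leg 1 (165°, 49.4 mi): east 49.4 sin 165° = 12.79, north 49.4 cos 165° = -47.72
Leg 2 (009°, 16.9 mi): east 16.9 sin 9° = 2.64, north 16.9 cos 9° = 16.69
Leg 3 (077°, 45.8 mi): east 45.8 sin 77° = 44.63, north 45.8 cos 77° = 10.30
Leg 4 (095°, 5.4 mi): east 5.4 sin 95° = 5.38, north 5.4 cos 95° = -0.47
Net north component: -21.19 mi.

-21.2 mi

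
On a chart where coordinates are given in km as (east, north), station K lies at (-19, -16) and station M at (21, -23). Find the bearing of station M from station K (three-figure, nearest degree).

100°

Δeast = 21 − -19 = 40.00; Δnorth = -23 − -16 = -7.00.
Bearing = atan2(Δeast, Δnorth) mod 360° = 99.93° ≈ 100°.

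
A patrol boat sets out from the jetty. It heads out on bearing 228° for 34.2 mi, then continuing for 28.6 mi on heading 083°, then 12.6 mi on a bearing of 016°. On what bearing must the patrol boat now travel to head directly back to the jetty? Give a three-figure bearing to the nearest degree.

319°

Leg 1 (228°, 34.2 mi): east 34.2 sin 228° = -25.42, north 34.2 cos 228° = -22.88
Leg 2 (083°, 28.6 mi): east 28.6 sin 83° = 28.39, north 28.6 cos 83° = 3.49
Leg 3 (016°, 12.6 mi): east 12.6 sin 16° = 3.47, north 12.6 cos 16° = 12.11
Net displacement: 6.44 east, -7.29 north. Direction back to start is (-6.44, 7.29): bearing = atan2(-6.44, 7.29) mod 360° = 318.51° ≈ 319°.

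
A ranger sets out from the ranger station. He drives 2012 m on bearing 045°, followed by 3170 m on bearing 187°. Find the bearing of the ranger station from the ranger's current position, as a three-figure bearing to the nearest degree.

Leg 1 (045°, 2012 m): east 2012 sin 45° = 1422.70, north 2012 cos 45° = 1422.70
Leg 2 (187°, 3170 m): east 3170 sin 187° = -386.33, north 3170 cos 187° = -3146.37
Net displacement: 1036.37 east, -1723.67 north. Direction back to start is (-1036.37, 1723.67): bearing = atan2(-1036.37, 1723.67) mod 360° = 328.98° ≈ 329°.

329°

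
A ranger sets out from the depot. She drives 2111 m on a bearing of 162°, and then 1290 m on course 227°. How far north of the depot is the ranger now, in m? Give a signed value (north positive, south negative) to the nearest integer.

-2887 m

Leg 1 (162°, 2111 m): east 2111 sin 162° = 652.33, north 2111 cos 162° = -2007.68
Leg 2 (227°, 1290 m): east 1290 sin 227° = -943.45, north 1290 cos 227° = -879.78
Net north component: -2887.46 m.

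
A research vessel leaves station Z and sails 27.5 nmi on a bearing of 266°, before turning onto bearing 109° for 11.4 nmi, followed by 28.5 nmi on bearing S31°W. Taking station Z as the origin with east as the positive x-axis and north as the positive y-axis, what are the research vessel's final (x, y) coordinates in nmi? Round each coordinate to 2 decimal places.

(-31.33, -30.06)

Leg 1 (266°, 27.5 nmi): east 27.5 sin 266° = -27.43, north 27.5 cos 266° = -1.92
Leg 2 (109°, 11.4 nmi): east 11.4 sin 109° = 10.78, north 11.4 cos 109° = -3.71
Leg 3 (S31°W, 28.5 nmi): east 28.5 sin 211° = -14.68, north 28.5 cos 211° = -24.43
Summing: -31.33 nmi east, -30.06 nmi north → (-31.33, -30.06).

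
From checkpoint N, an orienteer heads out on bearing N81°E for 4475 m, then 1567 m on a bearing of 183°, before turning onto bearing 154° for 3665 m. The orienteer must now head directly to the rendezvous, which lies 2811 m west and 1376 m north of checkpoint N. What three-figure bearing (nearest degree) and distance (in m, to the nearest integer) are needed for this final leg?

302°, 10358 m

Leg 1 (N81°E, 4475 m): east 4475 sin 81° = 4419.91, north 4475 cos 81° = 700.04
Leg 2 (183°, 1567 m): east 1567 sin 183° = -82.01, north 1567 cos 183° = -1564.85
Leg 3 (154°, 3665 m): east 3665 sin 154° = 1606.63, north 3665 cos 154° = -3294.08
Current position: (5944.53, -4158.89). Target: (-2811, 1376). Remaining: Δeast = -8755.53, Δnorth = 5534.89.
Bearing = atan2(-8755.53, 5534.89) mod 360° = 302.30°; distance = √((-8755.53)² + (5534.89)²) = 10358.292 m.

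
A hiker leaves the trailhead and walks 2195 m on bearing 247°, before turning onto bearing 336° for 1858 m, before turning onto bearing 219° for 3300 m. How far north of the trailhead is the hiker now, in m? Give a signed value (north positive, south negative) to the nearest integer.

-1725 m

Leg 1 (247°, 2195 m): east 2195 sin 247° = -2020.51, north 2195 cos 247° = -857.65
Leg 2 (336°, 1858 m): east 1858 sin 336° = -755.72, north 1858 cos 336° = 1697.37
Leg 3 (219°, 3300 m): east 3300 sin 219° = -2076.76, north 3300 cos 219° = -2564.58
Net north component: -1724.87 m.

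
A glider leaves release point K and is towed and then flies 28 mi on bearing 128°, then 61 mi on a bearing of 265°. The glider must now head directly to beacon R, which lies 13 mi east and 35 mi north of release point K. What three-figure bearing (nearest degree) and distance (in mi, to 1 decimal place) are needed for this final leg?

Leg 1 (128°, 28 mi): east 28 sin 128° = 22.06, north 28 cos 128° = -17.24
Leg 2 (265°, 61 mi): east 61 sin 265° = -60.77, north 61 cos 265° = -5.32
Current position: (-38.70, -22.56). Target: (13, 35). Remaining: Δeast = 51.70, Δnorth = 57.56.
Bearing = atan2(51.70, 57.56) mod 360° = 41.93°; distance = √((51.70)² + (57.56)²) = 77.368 mi.

042°, 77.4 mi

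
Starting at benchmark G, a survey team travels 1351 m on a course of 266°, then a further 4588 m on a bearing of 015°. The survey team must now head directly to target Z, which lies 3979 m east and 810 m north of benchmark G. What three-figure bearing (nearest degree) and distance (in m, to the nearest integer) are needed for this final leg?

Leg 1 (266°, 1351 m): east 1351 sin 266° = -1347.71, north 1351 cos 266° = -94.24
Leg 2 (015°, 4588 m): east 4588 sin 15° = 1187.46, north 4588 cos 15° = 4431.67
Current position: (-160.25, 4337.43). Target: (3979, 810). Remaining: Δeast = 4139.25, Δnorth = -3527.43.
Bearing = atan2(4139.25, -3527.43) mod 360° = 130.44°; distance = √((4139.25)² + (-3527.43)²) = 5438.392 m.

130°, 5438 m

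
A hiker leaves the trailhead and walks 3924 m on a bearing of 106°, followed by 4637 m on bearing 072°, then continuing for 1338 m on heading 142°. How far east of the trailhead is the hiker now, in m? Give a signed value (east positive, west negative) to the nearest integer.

Leg 1 (106°, 3924 m): east 3924 sin 106° = 3771.99, north 3924 cos 106° = -1081.60
Leg 2 (072°, 4637 m): east 4637 sin 72° = 4410.05, north 4637 cos 72° = 1432.91
Leg 3 (142°, 1338 m): east 1338 sin 142° = 823.76, north 1338 cos 142° = -1054.36
Net east component: 9005.80 m.

9006 m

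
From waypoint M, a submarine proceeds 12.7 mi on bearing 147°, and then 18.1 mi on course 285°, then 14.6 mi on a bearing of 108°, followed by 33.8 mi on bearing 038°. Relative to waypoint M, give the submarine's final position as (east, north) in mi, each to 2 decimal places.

(24.13, 16.16)

Leg 1 (147°, 12.7 mi): east 12.7 sin 147° = 6.92, north 12.7 cos 147° = -10.65
Leg 2 (285°, 18.1 mi): east 18.1 sin 285° = -17.48, north 18.1 cos 285° = 4.68
Leg 3 (108°, 14.6 mi): east 14.6 sin 108° = 13.89, north 14.6 cos 108° = -4.51
Leg 4 (038°, 33.8 mi): east 33.8 sin 38° = 20.81, north 33.8 cos 38° = 26.63
Summing: 24.13 mi east, 16.16 mi north → (24.13, 16.16).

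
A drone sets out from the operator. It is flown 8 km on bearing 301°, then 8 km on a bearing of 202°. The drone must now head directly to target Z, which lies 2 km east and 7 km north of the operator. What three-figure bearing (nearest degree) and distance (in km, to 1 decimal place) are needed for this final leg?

049°, 15.7 km

Leg 1 (301°, 8 km): east 8 sin 301° = -6.86, north 8 cos 301° = 4.12
Leg 2 (202°, 8 km): east 8 sin 202° = -3.00, north 8 cos 202° = -7.42
Current position: (-9.85, -3.30). Target: (2, 7). Remaining: Δeast = 11.85, Δnorth = 10.30.
Bearing = atan2(11.85, 10.30) mod 360° = 49.02°; distance = √((11.85)² + (10.30)²) = 15.702 km.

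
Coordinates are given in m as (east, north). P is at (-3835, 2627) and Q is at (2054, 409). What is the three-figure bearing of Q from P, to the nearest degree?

Δeast = 2054 − -3835 = 5889.00; Δnorth = 409 − 2627 = -2218.00.
Bearing = atan2(Δeast, Δnorth) mod 360° = 110.64° ≈ 111°.

111°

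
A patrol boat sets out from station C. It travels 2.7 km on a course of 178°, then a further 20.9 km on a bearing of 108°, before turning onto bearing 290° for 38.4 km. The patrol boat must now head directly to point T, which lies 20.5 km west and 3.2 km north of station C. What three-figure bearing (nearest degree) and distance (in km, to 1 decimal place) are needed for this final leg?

260°, 4.5 km

Leg 1 (178°, 2.7 km): east 2.7 sin 178° = 0.09, north 2.7 cos 178° = -2.70
Leg 2 (108°, 20.9 km): east 20.9 sin 108° = 19.88, north 20.9 cos 108° = -6.46
Leg 3 (290°, 38.4 km): east 38.4 sin 290° = -36.08, north 38.4 cos 290° = 13.13
Current position: (-16.11, 3.98). Target: (-20.5, 3.2). Remaining: Δeast = -4.39, Δnorth = -0.78.
Bearing = atan2(-4.39, -0.78) mod 360° = 259.96°; distance = √((-4.39)² + (-0.78)²) = 4.455 km.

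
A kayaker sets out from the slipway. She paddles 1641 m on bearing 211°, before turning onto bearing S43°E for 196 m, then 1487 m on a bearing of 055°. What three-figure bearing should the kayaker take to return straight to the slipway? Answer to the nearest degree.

324°

Leg 1 (211°, 1641 m): east 1641 sin 211° = -845.18, north 1641 cos 211° = -1406.61
Leg 2 (S43°E, 196 m): east 196 sin 137° = 133.67, north 196 cos 137° = -143.35
Leg 3 (055°, 1487 m): east 1487 sin 55° = 1218.08, north 1487 cos 55° = 852.91
Net displacement: 506.57 east, -697.05 north. Direction back to start is (-506.57, 697.05): bearing = atan2(-506.57, 697.05) mod 360° = 323.99° ≈ 324°.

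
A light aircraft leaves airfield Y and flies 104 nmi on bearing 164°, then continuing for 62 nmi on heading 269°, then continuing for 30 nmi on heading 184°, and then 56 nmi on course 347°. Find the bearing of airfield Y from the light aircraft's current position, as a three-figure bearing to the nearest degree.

032°

Leg 1 (164°, 104 nmi): east 104 sin 164° = 28.67, north 104 cos 164° = -99.97
Leg 2 (269°, 62 nmi): east 62 sin 269° = -61.99, north 62 cos 269° = -1.08
Leg 3 (184°, 30 nmi): east 30 sin 184° = -2.09, north 30 cos 184° = -29.93
Leg 4 (347°, 56 nmi): east 56 sin 347° = -12.60, north 56 cos 347° = 54.56
Net displacement: -48.01 east, -76.42 north. Direction back to start is (48.01, 76.42): bearing = atan2(48.01, 76.42) mod 360° = 32.14° ≈ 032°.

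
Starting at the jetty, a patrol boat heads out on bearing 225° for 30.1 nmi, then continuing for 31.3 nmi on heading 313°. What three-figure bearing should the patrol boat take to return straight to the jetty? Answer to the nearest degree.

090°

Leg 1 (225°, 30.1 nmi): east 30.1 sin 225° = -21.28, north 30.1 cos 225° = -21.28
Leg 2 (313°, 31.3 nmi): east 31.3 sin 313° = -22.89, north 31.3 cos 313° = 21.35
Net displacement: -44.18 east, 0.06 north. Direction back to start is (44.18, -0.06): bearing = atan2(44.18, -0.06) mod 360° = 90.08° ≈ 090°.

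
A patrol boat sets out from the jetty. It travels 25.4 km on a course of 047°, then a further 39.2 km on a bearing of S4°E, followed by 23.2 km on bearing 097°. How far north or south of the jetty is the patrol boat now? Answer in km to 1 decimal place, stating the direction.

Leg 1 (047°, 25.4 km): east 25.4 sin 47° = 18.58, north 25.4 cos 47° = 17.32
Leg 2 (S4°E, 39.2 km): east 39.2 sin 176° = 2.73, north 39.2 cos 176° = -39.10
Leg 3 (097°, 23.2 km): east 23.2 sin 97° = 23.03, north 23.2 cos 97° = -2.83
Net north component: -24.61 km.

24.6 km south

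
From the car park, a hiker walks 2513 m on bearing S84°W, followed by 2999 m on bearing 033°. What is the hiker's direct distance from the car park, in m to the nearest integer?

2413 m

Leg 1 (S84°W, 2513 m): east 2513 sin 264° = -2499.23, north 2513 cos 264° = -262.68
Leg 2 (033°, 2999 m): east 2999 sin 33° = 1633.37, north 2999 cos 33° = 2515.17
Net: -865.86 east, 2252.49 north. Distance = √((-865.86)² + (2252.49)²) = 2413.180 m.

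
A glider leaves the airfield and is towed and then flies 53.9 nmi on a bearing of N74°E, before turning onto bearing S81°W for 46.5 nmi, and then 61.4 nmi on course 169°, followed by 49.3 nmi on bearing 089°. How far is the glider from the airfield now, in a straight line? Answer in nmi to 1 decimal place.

Leg 1 (N74°E, 53.9 nmi): east 53.9 sin 74° = 51.81, north 53.9 cos 74° = 14.86
Leg 2 (S81°W, 46.5 nmi): east 46.5 sin 261° = -45.93, north 46.5 cos 261° = -7.27
Leg 3 (169°, 61.4 nmi): east 61.4 sin 169° = 11.72, north 61.4 cos 169° = -60.27
Leg 4 (089°, 49.3 nmi): east 49.3 sin 89° = 49.29, north 49.3 cos 89° = 0.86
Net: 66.89 east, -51.83 north. Distance = √((66.89)² + (-51.83)²) = 84.622 nmi.

84.6 nmi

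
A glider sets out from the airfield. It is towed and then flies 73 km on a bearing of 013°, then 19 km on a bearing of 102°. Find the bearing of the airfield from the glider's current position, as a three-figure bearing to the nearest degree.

208°

Leg 1 (013°, 73 km): east 73 sin 13° = 16.42, north 73 cos 13° = 71.13
Leg 2 (102°, 19 km): east 19 sin 102° = 18.58, north 19 cos 102° = -3.95
Net displacement: 35.01 east, 67.18 north. Direction back to start is (-35.01, -67.18): bearing = atan2(-35.01, -67.18) mod 360° = 207.52° ≈ 208°.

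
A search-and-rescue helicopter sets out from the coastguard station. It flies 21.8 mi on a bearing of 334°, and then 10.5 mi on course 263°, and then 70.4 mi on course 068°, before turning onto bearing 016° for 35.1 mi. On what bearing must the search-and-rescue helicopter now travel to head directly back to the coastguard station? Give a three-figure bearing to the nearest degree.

Leg 1 (334°, 21.8 mi): east 21.8 sin 334° = -9.56, north 21.8 cos 334° = 19.59
Leg 2 (263°, 10.5 mi): east 10.5 sin 263° = -10.42, north 10.5 cos 263° = -1.28
Leg 3 (068°, 70.4 mi): east 70.4 sin 68° = 65.27, north 70.4 cos 68° = 26.37
Leg 4 (016°, 35.1 mi): east 35.1 sin 16° = 9.67, north 35.1 cos 16° = 33.74
Net displacement: 54.97 east, 78.43 north. Direction back to start is (-54.97, -78.43): bearing = atan2(-54.97, -78.43) mod 360° = 215.03° ≈ 215°.

215°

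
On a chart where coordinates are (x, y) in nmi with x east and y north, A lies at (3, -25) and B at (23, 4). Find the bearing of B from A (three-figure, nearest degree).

Δeast = 23 − 3 = 20.00; Δnorth = 4 − -25 = 29.00.
Bearing = atan2(Δeast, Δnorth) mod 360° = 34.59° ≈ 035°.

035°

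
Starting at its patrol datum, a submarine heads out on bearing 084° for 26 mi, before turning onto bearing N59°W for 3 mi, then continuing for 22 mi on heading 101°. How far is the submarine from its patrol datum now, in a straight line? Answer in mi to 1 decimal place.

44.9 mi

Leg 1 (084°, 26 mi): east 26 sin 84° = 25.86, north 26 cos 84° = 2.72
Leg 2 (N59°W, 3 mi): east 3 sin 301° = -2.57, north 3 cos 301° = 1.55
Leg 3 (101°, 22 mi): east 22 sin 101° = 21.60, north 22 cos 101° = -4.20
Net: 44.88 east, 0.07 north. Distance = √((44.88)² + (0.07)²) = 44.882 mi.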